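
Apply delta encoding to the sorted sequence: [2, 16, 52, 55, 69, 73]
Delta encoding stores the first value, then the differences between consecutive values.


First value: 2
Deltas:
  16 - 2 = 14
  52 - 16 = 36
  55 - 52 = 3
  69 - 55 = 14
  73 - 69 = 4


Delta encoded: [2, 14, 36, 3, 14, 4]


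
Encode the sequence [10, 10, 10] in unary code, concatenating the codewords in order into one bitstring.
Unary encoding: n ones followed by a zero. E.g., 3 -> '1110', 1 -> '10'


Encode each number as n ones followed by a terminating 0:
  10 -> 11111111110 (11 bits)
  10 -> 11111111110 (11 bits)
  10 -> 11111111110 (11 bits)
Total length = 11 + 11 + 11 = 33 bits.

Unary([10, 10, 10]) = 111111111101111111111011111111110 (33 bits)


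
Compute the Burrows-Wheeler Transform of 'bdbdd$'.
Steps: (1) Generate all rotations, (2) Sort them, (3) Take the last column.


Rotations (sorted):
  0: $bdbdd -> last char: d
  1: bdbdd$ -> last char: $
  2: bdd$bd -> last char: d
  3: d$bdbd -> last char: d
  4: dbdd$b -> last char: b
  5: dd$bdb -> last char: b


BWT = d$ddbb


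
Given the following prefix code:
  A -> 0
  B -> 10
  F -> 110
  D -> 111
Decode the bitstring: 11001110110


Decoding step by step:
Bits 110 -> F
Bits 0 -> A
Bits 111 -> D
Bits 0 -> A
Bits 110 -> F


Decoded message: FADAF


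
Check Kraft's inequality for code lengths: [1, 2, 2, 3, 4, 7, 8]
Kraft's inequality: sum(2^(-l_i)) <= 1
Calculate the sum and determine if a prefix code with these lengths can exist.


Sum = 2^(-1) + 2^(-2) + 2^(-2) + 2^(-3) + 2^(-4) + 2^(-7) + 2^(-8)
    = 0.5 + 0.25 + 0.25 + 0.125 + 0.0625 + 0.0078125 + 0.00390625
    = 307/256 = 1.19921875
Since 1.19921875 > 1, Kraft's inequality is NOT satisfied.
A prefix code with these lengths CANNOT exist.

Kraft sum = 1.19921875. Not satisfied.


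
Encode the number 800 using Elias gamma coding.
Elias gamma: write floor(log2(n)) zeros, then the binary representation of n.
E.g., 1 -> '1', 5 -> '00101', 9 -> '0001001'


num_bits = floor(log2(800)) + 1 = 10
leading_zeros = num_bits - 1 = 9
binary(800) = 1100100000

Elias gamma(800) = '000000000' + '1100100000' = 0000000001100100000 (19 bits)


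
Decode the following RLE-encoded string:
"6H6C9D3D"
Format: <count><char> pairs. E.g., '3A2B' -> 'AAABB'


Expanding each <count><char> pair:
  6H -> 'HHHHHH'
  6C -> 'CCCCCC'
  9D -> 'DDDDDDDDD'
  3D -> 'DDD'

Decoded = HHHHHHCCCCCCDDDDDDDDDDDD


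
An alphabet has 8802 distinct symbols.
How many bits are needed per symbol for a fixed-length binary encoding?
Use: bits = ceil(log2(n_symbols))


log2(8802) = 13.1036
Bracket: 2^13 = 8192 < 8802 <= 2^14 = 16384
So ceil(log2(8802)) = 14

bits = ceil(log2(8802)) = ceil(13.1036) = 14 bits


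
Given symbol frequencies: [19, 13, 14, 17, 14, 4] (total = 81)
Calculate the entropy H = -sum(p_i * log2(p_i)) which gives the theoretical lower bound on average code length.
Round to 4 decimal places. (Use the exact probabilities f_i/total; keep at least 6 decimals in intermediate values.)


Per-symbol terms -p_i * log2(p_i) with p_i = f_i/81:
  p = 19/81 = 0.234568: log2(p) = -2.091922, -p*log2(p) = 0.490698
  p = 13/81 = 0.160494: log2(p) = -2.639410, -p*log2(p) = 0.423609
  p = 14/81 = 0.172840: log2(p) = -2.532495, -p*log2(p) = 0.437715
  p = 17/81 = 0.209877: log2(p) = -2.252387, -p*log2(p) = 0.472723
  p = 14/81 = 0.172840: log2(p) = -2.532495, -p*log2(p) = 0.437715
  p = 4/81 = 0.049383: log2(p) = -4.339850, -p*log2(p) = 0.214314
H = 0.490698 + 0.423609 + 0.437715 + 0.472723 + 0.437715 + 0.214314 = 2.476774

H = 2.4768 bits/symbol


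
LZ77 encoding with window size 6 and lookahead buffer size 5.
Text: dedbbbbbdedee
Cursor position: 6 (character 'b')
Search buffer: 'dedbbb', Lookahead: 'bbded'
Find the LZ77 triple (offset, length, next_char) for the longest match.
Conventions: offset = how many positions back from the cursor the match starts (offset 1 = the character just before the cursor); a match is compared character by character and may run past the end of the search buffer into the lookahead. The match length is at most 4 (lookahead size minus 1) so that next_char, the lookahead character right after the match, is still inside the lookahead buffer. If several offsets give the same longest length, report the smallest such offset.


Try each offset into the search buffer:
  offset=1 (pos 5, char 'b'): match length 2
  offset=2 (pos 4, char 'b'): match length 2
  offset=3 (pos 3, char 'b'): match length 2
  offset=4 (pos 2, char 'd'): match length 0
  offset=5 (pos 1, char 'e'): match length 0
  offset=6 (pos 0, char 'd'): match length 0
Longest match has length 2, found at offsets 1, 2, 3; take the smallest, offset 1.
next_char = character at position 6 + 2 = 8 -> 'd'

Best match: offset=1, length=2 (matching 'bb' starting at position 5)
LZ77 triple: (1, 2, 'd')


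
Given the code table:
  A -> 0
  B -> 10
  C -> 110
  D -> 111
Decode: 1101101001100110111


Decoding:
110 -> C
110 -> C
10 -> B
0 -> A
110 -> C
0 -> A
110 -> C
111 -> D


Result: CCBACACD


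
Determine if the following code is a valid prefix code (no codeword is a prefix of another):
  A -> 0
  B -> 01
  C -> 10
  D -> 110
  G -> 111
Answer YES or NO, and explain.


Checking each pair (does one codeword prefix another?):
  A='0' vs B='01': prefix -- VIOLATION

NO -- this is NOT a valid prefix code. A (0) is a prefix of B (01).


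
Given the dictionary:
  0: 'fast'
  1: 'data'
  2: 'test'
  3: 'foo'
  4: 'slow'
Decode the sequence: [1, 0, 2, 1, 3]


Look up each index in the dictionary:
  1 -> 'data'
  0 -> 'fast'
  2 -> 'test'
  1 -> 'data'
  3 -> 'foo'

Decoded: "data fast test data foo"


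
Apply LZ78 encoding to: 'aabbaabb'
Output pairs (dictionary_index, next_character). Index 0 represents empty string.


LZ78 encoding steps:
Dictionary: {0: ''}
Step 1: w='' (idx 0), next='a' -> output (0, 'a'), add 'a' as idx 1
Step 2: w='a' (idx 1), next='b' -> output (1, 'b'), add 'ab' as idx 2
Step 3: w='' (idx 0), next='b' -> output (0, 'b'), add 'b' as idx 3
Step 4: w='a' (idx 1), next='a' -> output (1, 'a'), add 'aa' as idx 4
Step 5: w='b' (idx 3), next='b' -> output (3, 'b'), add 'bb' as idx 5


Encoded: [(0, 'a'), (1, 'b'), (0, 'b'), (1, 'a'), (3, 'b')]


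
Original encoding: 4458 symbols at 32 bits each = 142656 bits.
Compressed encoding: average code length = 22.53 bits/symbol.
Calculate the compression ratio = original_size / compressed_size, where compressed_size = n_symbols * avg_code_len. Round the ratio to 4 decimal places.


original_size = n_symbols * orig_bits = 4458 * 32 = 142656 bits
compressed_size = n_symbols * avg_code_len = 4458 * 22.53 = 100438.74 bits
ratio = original_size / compressed_size = 142656 / 100438.74 = 1.4203

Compression ratio = 1.4203


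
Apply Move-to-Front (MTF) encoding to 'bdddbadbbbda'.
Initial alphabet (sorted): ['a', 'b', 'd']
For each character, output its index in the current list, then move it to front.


MTF encoding:
'b': index 1 in ['a', 'b', 'd'] -> ['b', 'a', 'd']
'd': index 2 in ['b', 'a', 'd'] -> ['d', 'b', 'a']
'd': index 0 in ['d', 'b', 'a'] -> ['d', 'b', 'a']
'd': index 0 in ['d', 'b', 'a'] -> ['d', 'b', 'a']
'b': index 1 in ['d', 'b', 'a'] -> ['b', 'd', 'a']
'a': index 2 in ['b', 'd', 'a'] -> ['a', 'b', 'd']
'd': index 2 in ['a', 'b', 'd'] -> ['d', 'a', 'b']
'b': index 2 in ['d', 'a', 'b'] -> ['b', 'd', 'a']
'b': index 0 in ['b', 'd', 'a'] -> ['b', 'd', 'a']
'b': index 0 in ['b', 'd', 'a'] -> ['b', 'd', 'a']
'd': index 1 in ['b', 'd', 'a'] -> ['d', 'b', 'a']
'a': index 2 in ['d', 'b', 'a'] -> ['a', 'd', 'b']


Output: [1, 2, 0, 0, 1, 2, 2, 2, 0, 0, 1, 2]


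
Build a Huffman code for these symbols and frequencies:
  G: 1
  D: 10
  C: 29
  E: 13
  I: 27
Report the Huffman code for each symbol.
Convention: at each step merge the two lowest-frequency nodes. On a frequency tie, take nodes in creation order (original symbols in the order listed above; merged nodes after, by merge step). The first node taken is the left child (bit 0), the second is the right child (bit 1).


Huffman tree construction:
Step 1: Merge G(1) + D(10) = 11
Step 2: Merge (G+D)(11) + E(13) = 24
Step 3: Merge ((G+D)+E)(24) + I(27) = 51
Step 4: Merge C(29) + (((G+D)+E)+I)(51) = 80
Read each symbol's code off the tree from the root (left child = 0, right child = 1).

Codes:
  G: 1000 (length 4)
  D: 1001 (length 4)
  C: 0 (length 1)
  E: 101 (length 3)
  I: 11 (length 2)
Average code length: 166/80 = 2.0750 bits/symbol


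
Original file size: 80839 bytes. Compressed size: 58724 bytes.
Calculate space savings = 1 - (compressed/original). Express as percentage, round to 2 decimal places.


ratio = compressed/original = 58724/80839 = 0.726432
savings = 1 - ratio = 1 - 0.726432 = 0.273568
as a percentage: 0.273568 * 100 = 27.36%

Space savings = 1 - 58724/80839 = 27.36%


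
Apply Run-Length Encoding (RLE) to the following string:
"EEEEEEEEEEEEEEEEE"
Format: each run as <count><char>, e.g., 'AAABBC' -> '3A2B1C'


Scanning runs left to right:
  i=0: run of 'E' x 17 -> '17E'

RLE = 17E


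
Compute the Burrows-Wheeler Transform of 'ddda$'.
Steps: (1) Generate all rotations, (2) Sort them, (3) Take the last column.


Rotations (sorted):
  0: $ddda -> last char: a
  1: a$ddd -> last char: d
  2: da$dd -> last char: d
  3: dda$d -> last char: d
  4: ddda$ -> last char: $


BWT = addd$


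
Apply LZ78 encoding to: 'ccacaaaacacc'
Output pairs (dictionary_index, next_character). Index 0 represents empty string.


LZ78 encoding steps:
Dictionary: {0: ''}
Step 1: w='' (idx 0), next='c' -> output (0, 'c'), add 'c' as idx 1
Step 2: w='c' (idx 1), next='a' -> output (1, 'a'), add 'ca' as idx 2
Step 3: w='ca' (idx 2), next='a' -> output (2, 'a'), add 'caa' as idx 3
Step 4: w='' (idx 0), next='a' -> output (0, 'a'), add 'a' as idx 4
Step 5: w='a' (idx 4), next='c' -> output (4, 'c'), add 'ac' as idx 5
Step 6: w='ac' (idx 5), next='c' -> output (5, 'c'), add 'acc' as idx 6


Encoded: [(0, 'c'), (1, 'a'), (2, 'a'), (0, 'a'), (4, 'c'), (5, 'c')]


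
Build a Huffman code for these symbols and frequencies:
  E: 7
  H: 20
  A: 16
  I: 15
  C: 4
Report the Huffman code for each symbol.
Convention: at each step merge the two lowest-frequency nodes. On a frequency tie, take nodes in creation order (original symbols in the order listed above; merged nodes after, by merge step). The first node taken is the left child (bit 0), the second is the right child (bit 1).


Huffman tree construction:
Step 1: Merge C(4) + E(7) = 11
Step 2: Merge (C+E)(11) + I(15) = 26
Step 3: Merge A(16) + H(20) = 36
Step 4: Merge ((C+E)+I)(26) + (A+H)(36) = 62
Read each symbol's code off the tree from the root (left child = 0, right child = 1).

Codes:
  E: 001 (length 3)
  H: 11 (length 2)
  A: 10 (length 2)
  I: 01 (length 2)
  C: 000 (length 3)
Average code length: 135/62 = 2.1774 bits/symbol


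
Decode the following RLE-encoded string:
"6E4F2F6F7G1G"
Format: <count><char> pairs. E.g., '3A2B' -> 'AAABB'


Expanding each <count><char> pair:
  6E -> 'EEEEEE'
  4F -> 'FFFF'
  2F -> 'FF'
  6F -> 'FFFFFF'
  7G -> 'GGGGGGG'
  1G -> 'G'

Decoded = EEEEEEFFFFFFFFFFFFGGGGGGGG


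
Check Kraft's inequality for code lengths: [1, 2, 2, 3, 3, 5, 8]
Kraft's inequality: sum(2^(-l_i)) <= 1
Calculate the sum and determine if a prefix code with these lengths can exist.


Sum = 2^(-1) + 2^(-2) + 2^(-2) + 2^(-3) + 2^(-3) + 2^(-5) + 2^(-8)
    = 0.5 + 0.25 + 0.25 + 0.125 + 0.125 + 0.03125 + 0.00390625
    = 329/256 = 1.28515625
Since 1.28515625 > 1, Kraft's inequality is NOT satisfied.
A prefix code with these lengths CANNOT exist.

Kraft sum = 1.28515625. Not satisfied.


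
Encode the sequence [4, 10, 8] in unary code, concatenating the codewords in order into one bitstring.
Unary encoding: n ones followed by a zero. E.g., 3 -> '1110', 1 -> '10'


Encode each number as n ones followed by a terminating 0:
  4 -> 11110 (5 bits)
  10 -> 11111111110 (11 bits)
  8 -> 111111110 (9 bits)
Total length = 5 + 11 + 9 = 25 bits.

Unary([4, 10, 8]) = 1111011111111110111111110 (25 bits)


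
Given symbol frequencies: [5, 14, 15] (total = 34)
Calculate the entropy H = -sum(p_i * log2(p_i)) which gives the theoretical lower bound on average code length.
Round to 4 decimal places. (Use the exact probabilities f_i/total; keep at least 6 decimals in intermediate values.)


Per-symbol terms -p_i * log2(p_i) with p_i = f_i/34:
  p = 5/34 = 0.147059: log2(p) = -2.765535, -p*log2(p) = 0.406696
  p = 14/34 = 0.411765: log2(p) = -1.280108, -p*log2(p) = 0.527103
  p = 15/34 = 0.441176: log2(p) = -1.180572, -p*log2(p) = 0.520841
H = 0.406696 + 0.527103 + 0.520841 = 1.454640

H = 1.4546 bits/symbol


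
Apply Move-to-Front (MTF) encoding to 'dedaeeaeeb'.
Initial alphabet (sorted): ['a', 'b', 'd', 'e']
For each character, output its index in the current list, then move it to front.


MTF encoding:
'd': index 2 in ['a', 'b', 'd', 'e'] -> ['d', 'a', 'b', 'e']
'e': index 3 in ['d', 'a', 'b', 'e'] -> ['e', 'd', 'a', 'b']
'd': index 1 in ['e', 'd', 'a', 'b'] -> ['d', 'e', 'a', 'b']
'a': index 2 in ['d', 'e', 'a', 'b'] -> ['a', 'd', 'e', 'b']
'e': index 2 in ['a', 'd', 'e', 'b'] -> ['e', 'a', 'd', 'b']
'e': index 0 in ['e', 'a', 'd', 'b'] -> ['e', 'a', 'd', 'b']
'a': index 1 in ['e', 'a', 'd', 'b'] -> ['a', 'e', 'd', 'b']
'e': index 1 in ['a', 'e', 'd', 'b'] -> ['e', 'a', 'd', 'b']
'e': index 0 in ['e', 'a', 'd', 'b'] -> ['e', 'a', 'd', 'b']
'b': index 3 in ['e', 'a', 'd', 'b'] -> ['b', 'e', 'a', 'd']


Output: [2, 3, 1, 2, 2, 0, 1, 1, 0, 3]


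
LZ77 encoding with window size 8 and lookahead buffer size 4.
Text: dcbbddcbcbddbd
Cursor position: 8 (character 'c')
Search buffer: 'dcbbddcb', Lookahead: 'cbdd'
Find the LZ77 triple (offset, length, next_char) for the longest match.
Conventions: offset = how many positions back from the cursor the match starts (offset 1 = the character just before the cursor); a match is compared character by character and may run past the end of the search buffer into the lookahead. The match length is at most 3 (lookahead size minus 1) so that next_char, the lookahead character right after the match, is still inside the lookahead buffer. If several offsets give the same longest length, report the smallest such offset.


Try each offset into the search buffer:
  offset=1 (pos 7, char 'b'): match length 0
  offset=2 (pos 6, char 'c'): match length 2
  offset=3 (pos 5, char 'd'): match length 0
  offset=4 (pos 4, char 'd'): match length 0
  offset=5 (pos 3, char 'b'): match length 0
  offset=6 (pos 2, char 'b'): match length 0
  offset=7 (pos 1, char 'c'): match length 2
  offset=8 (pos 0, char 'd'): match length 0
Longest match has length 2, found at offsets 2, 7; take the smallest, offset 2.
next_char = character at position 8 + 2 = 10 -> 'd'

Best match: offset=2, length=2 (matching 'cb' starting at position 6)
LZ77 triple: (2, 2, 'd')


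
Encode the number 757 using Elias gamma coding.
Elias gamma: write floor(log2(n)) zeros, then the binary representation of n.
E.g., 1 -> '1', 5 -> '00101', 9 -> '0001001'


num_bits = floor(log2(757)) + 1 = 10
leading_zeros = num_bits - 1 = 9
binary(757) = 1011110101

Elias gamma(757) = '000000000' + '1011110101' = 0000000001011110101 (19 bits)


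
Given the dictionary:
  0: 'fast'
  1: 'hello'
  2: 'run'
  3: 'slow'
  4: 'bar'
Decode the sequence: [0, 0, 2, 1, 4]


Look up each index in the dictionary:
  0 -> 'fast'
  0 -> 'fast'
  2 -> 'run'
  1 -> 'hello'
  4 -> 'bar'

Decoded: "fast fast run hello bar"


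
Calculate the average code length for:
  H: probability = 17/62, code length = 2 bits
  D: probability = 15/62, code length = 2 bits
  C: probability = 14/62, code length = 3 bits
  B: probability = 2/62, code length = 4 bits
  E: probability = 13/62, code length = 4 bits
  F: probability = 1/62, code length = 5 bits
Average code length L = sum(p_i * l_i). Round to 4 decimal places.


Weighted contributions p_i * l_i:
  H: (17/62) * 2 = 34/62
  D: (15/62) * 2 = 30/62
  C: (14/62) * 3 = 42/62
  B: (2/62) * 4 = 8/62
  E: (13/62) * 4 = 52/62
  F: (1/62) * 5 = 5/62
Sum = (34 + 30 + 42 + 8 + 52 + 5)/62 = 171/62

L = 171/62 = 2.7581 bits/symbol


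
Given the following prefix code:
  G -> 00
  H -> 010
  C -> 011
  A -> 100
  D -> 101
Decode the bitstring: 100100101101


Decoding step by step:
Bits 100 -> A
Bits 100 -> A
Bits 101 -> D
Bits 101 -> D


Decoded message: AADD


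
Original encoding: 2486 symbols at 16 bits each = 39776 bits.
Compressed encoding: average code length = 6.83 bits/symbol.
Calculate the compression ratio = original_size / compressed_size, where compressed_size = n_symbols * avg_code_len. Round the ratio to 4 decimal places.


original_size = n_symbols * orig_bits = 2486 * 16 = 39776 bits
compressed_size = n_symbols * avg_code_len = 2486 * 6.83 = 16979.38 bits
ratio = original_size / compressed_size = 39776 / 16979.38 = 2.3426

Compression ratio = 2.3426


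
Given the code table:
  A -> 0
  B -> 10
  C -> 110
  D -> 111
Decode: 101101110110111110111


Decoding:
10 -> B
110 -> C
111 -> D
0 -> A
110 -> C
111 -> D
110 -> C
111 -> D


Result: BCDACDCD


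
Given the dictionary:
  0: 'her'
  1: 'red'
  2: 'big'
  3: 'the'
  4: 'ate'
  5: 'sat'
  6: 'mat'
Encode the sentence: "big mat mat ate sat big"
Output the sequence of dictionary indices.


Look up each word in the dictionary:
  'big' -> 2
  'mat' -> 6
  'mat' -> 6
  'ate' -> 4
  'sat' -> 5
  'big' -> 2

Encoded: [2, 6, 6, 4, 5, 2]


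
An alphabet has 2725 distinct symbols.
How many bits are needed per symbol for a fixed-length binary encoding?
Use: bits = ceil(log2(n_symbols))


log2(2725) = 11.412
Bracket: 2^11 = 2048 < 2725 <= 2^12 = 4096
So ceil(log2(2725)) = 12

bits = ceil(log2(2725)) = ceil(11.412) = 12 bits


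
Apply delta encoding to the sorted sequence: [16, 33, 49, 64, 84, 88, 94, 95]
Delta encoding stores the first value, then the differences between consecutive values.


First value: 16
Deltas:
  33 - 16 = 17
  49 - 33 = 16
  64 - 49 = 15
  84 - 64 = 20
  88 - 84 = 4
  94 - 88 = 6
  95 - 94 = 1


Delta encoded: [16, 17, 16, 15, 20, 4, 6, 1]


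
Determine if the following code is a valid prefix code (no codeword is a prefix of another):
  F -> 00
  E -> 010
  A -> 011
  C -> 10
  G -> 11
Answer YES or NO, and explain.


Checking each pair (does one codeword prefix another?):
  F='00' vs E='010': no prefix
  F='00' vs A='011': no prefix
  F='00' vs C='10': no prefix
  F='00' vs G='11': no prefix
  E='010' vs F='00': no prefix
  E='010' vs A='011': no prefix
  E='010' vs C='10': no prefix
  E='010' vs G='11': no prefix
  A='011' vs F='00': no prefix
  A='011' vs E='010': no prefix
  A='011' vs C='10': no prefix
  A='011' vs G='11': no prefix
  C='10' vs F='00': no prefix
  C='10' vs E='010': no prefix
  C='10' vs A='011': no prefix
  C='10' vs G='11': no prefix
  G='11' vs F='00': no prefix
  G='11' vs E='010': no prefix
  G='11' vs A='011': no prefix
  G='11' vs C='10': no prefix
No violation found over all pairs.

YES -- this is a valid prefix code. No codeword is a prefix of any other codeword.


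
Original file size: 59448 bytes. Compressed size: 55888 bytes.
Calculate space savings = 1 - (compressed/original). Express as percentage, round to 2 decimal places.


ratio = compressed/original = 55888/59448 = 0.940116
savings = 1 - ratio = 1 - 0.940116 = 0.059884
as a percentage: 0.059884 * 100 = 5.99%

Space savings = 1 - 55888/59448 = 5.99%


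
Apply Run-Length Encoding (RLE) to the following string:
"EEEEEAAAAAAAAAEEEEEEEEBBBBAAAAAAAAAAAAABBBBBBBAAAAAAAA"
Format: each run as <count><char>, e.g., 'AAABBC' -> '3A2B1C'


Scanning runs left to right:
  i=0: run of 'E' x 5 -> '5E'
  i=5: run of 'A' x 9 -> '9A'
  i=14: run of 'E' x 8 -> '8E'
  i=22: run of 'B' x 4 -> '4B'
  i=26: run of 'A' x 13 -> '13A'
  i=39: run of 'B' x 7 -> '7B'
  i=46: run of 'A' x 8 -> '8A'

RLE = 5E9A8E4B13A7B8A


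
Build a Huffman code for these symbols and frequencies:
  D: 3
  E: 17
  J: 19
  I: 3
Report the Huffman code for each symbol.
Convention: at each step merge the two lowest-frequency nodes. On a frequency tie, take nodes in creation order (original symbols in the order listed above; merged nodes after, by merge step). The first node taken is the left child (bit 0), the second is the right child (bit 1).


Huffman tree construction:
Step 1: Merge D(3) + I(3) = 6
Step 2: Merge (D+I)(6) + E(17) = 23
Step 3: Merge J(19) + ((D+I)+E)(23) = 42
Read each symbol's code off the tree from the root (left child = 0, right child = 1).

Codes:
  D: 100 (length 3)
  E: 11 (length 2)
  J: 0 (length 1)
  I: 101 (length 3)
Average code length: 71/42 = 1.6905 bits/symbol


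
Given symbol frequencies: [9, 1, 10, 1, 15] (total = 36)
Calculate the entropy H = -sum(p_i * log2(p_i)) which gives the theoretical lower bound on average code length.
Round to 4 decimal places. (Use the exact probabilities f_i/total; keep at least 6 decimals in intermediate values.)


Per-symbol terms -p_i * log2(p_i) with p_i = f_i/36:
  p = 9/36 = 0.250000: log2(p) = -2.000000, -p*log2(p) = 0.500000
  p = 1/36 = 0.027778: log2(p) = -5.169925, -p*log2(p) = 0.143609
  p = 10/36 = 0.277778: log2(p) = -1.847997, -p*log2(p) = 0.513332
  p = 1/36 = 0.027778: log2(p) = -5.169925, -p*log2(p) = 0.143609
  p = 15/36 = 0.416667: log2(p) = -1.263034, -p*log2(p) = 0.526264
H = 0.500000 + 0.143609 + 0.513332 + 0.143609 + 0.526264 = 1.826814

H = 1.8268 bits/symbol


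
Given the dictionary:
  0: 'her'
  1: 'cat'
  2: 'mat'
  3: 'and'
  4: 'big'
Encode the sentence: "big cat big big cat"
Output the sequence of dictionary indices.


Look up each word in the dictionary:
  'big' -> 4
  'cat' -> 1
  'big' -> 4
  'big' -> 4
  'cat' -> 1

Encoded: [4, 1, 4, 4, 1]


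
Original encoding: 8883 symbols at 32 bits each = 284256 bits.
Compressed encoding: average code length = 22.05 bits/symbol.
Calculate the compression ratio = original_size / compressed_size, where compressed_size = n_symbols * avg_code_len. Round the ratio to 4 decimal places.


original_size = n_symbols * orig_bits = 8883 * 32 = 284256 bits
compressed_size = n_symbols * avg_code_len = 8883 * 22.05 = 195870.15 bits
ratio = original_size / compressed_size = 284256 / 195870.15 = 1.4512

Compression ratio = 1.4512


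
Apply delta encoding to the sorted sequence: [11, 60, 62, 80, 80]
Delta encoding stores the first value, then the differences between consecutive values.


First value: 11
Deltas:
  60 - 11 = 49
  62 - 60 = 2
  80 - 62 = 18
  80 - 80 = 0


Delta encoded: [11, 49, 2, 18, 0]


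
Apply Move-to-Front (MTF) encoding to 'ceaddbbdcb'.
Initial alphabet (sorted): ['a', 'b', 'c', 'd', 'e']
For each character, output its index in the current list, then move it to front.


MTF encoding:
'c': index 2 in ['a', 'b', 'c', 'd', 'e'] -> ['c', 'a', 'b', 'd', 'e']
'e': index 4 in ['c', 'a', 'b', 'd', 'e'] -> ['e', 'c', 'a', 'b', 'd']
'a': index 2 in ['e', 'c', 'a', 'b', 'd'] -> ['a', 'e', 'c', 'b', 'd']
'd': index 4 in ['a', 'e', 'c', 'b', 'd'] -> ['d', 'a', 'e', 'c', 'b']
'd': index 0 in ['d', 'a', 'e', 'c', 'b'] -> ['d', 'a', 'e', 'c', 'b']
'b': index 4 in ['d', 'a', 'e', 'c', 'b'] -> ['b', 'd', 'a', 'e', 'c']
'b': index 0 in ['b', 'd', 'a', 'e', 'c'] -> ['b', 'd', 'a', 'e', 'c']
'd': index 1 in ['b', 'd', 'a', 'e', 'c'] -> ['d', 'b', 'a', 'e', 'c']
'c': index 4 in ['d', 'b', 'a', 'e', 'c'] -> ['c', 'd', 'b', 'a', 'e']
'b': index 2 in ['c', 'd', 'b', 'a', 'e'] -> ['b', 'c', 'd', 'a', 'e']


Output: [2, 4, 2, 4, 0, 4, 0, 1, 4, 2]


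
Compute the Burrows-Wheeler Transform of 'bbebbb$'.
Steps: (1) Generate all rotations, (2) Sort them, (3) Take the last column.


Rotations (sorted):
  0: $bbebbb -> last char: b
  1: b$bbebb -> last char: b
  2: bb$bbeb -> last char: b
  3: bbb$bbe -> last char: e
  4: bbebbb$ -> last char: $
  5: bebbb$b -> last char: b
  6: ebbb$bb -> last char: b


BWT = bbbe$bb


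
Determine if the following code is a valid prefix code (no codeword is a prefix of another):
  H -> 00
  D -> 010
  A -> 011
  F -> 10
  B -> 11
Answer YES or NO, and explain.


Checking each pair (does one codeword prefix another?):
  H='00' vs D='010': no prefix
  H='00' vs A='011': no prefix
  H='00' vs F='10': no prefix
  H='00' vs B='11': no prefix
  D='010' vs H='00': no prefix
  D='010' vs A='011': no prefix
  D='010' vs F='10': no prefix
  D='010' vs B='11': no prefix
  A='011' vs H='00': no prefix
  A='011' vs D='010': no prefix
  A='011' vs F='10': no prefix
  A='011' vs B='11': no prefix
  F='10' vs H='00': no prefix
  F='10' vs D='010': no prefix
  F='10' vs A='011': no prefix
  F='10' vs B='11': no prefix
  B='11' vs H='00': no prefix
  B='11' vs D='010': no prefix
  B='11' vs A='011': no prefix
  B='11' vs F='10': no prefix
No violation found over all pairs.

YES -- this is a valid prefix code. No codeword is a prefix of any other codeword.


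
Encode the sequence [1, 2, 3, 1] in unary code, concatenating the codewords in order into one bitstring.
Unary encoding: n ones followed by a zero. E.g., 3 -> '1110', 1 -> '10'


Encode each number as n ones followed by a terminating 0:
  1 -> 10 (2 bits)
  2 -> 110 (3 bits)
  3 -> 1110 (4 bits)
  1 -> 10 (2 bits)
Total length = 2 + 3 + 4 + 2 = 11 bits.

Unary([1, 2, 3, 1]) = 10110111010 (11 bits)


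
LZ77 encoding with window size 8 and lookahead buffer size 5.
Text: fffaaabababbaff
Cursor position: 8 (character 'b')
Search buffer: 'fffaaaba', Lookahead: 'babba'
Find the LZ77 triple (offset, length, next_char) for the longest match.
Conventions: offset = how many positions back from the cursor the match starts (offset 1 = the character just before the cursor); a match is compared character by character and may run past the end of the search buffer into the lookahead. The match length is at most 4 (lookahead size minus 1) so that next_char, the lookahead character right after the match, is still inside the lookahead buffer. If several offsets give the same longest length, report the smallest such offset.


Try each offset into the search buffer:
  offset=1 (pos 7, char 'a'): match length 0
  offset=2 (pos 6, char 'b'): match length 3
  offset=3 (pos 5, char 'a'): match length 0
  offset=4 (pos 4, char 'a'): match length 0
  offset=5 (pos 3, char 'a'): match length 0
  offset=6 (pos 2, char 'f'): match length 0
  offset=7 (pos 1, char 'f'): match length 0
  offset=8 (pos 0, char 'f'): match length 0
Longest match has length 3 at offset 2.
next_char = character at position 8 + 3 = 11 -> 'b'

Best match: offset=2, length=3 (matching 'bab' starting at position 6)
LZ77 triple: (2, 3, 'b')


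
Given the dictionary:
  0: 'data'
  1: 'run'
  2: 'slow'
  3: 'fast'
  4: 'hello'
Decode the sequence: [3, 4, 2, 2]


Look up each index in the dictionary:
  3 -> 'fast'
  4 -> 'hello'
  2 -> 'slow'
  2 -> 'slow'

Decoded: "fast hello slow slow"


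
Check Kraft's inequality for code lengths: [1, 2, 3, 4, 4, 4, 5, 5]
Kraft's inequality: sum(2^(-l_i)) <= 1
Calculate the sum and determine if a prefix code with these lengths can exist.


Sum = 2^(-1) + 2^(-2) + 2^(-3) + 2^(-4) + 2^(-4) + 2^(-4) + 2^(-5) + 2^(-5)
    = 0.5 + 0.25 + 0.125 + 0.0625 + 0.0625 + 0.0625 + 0.03125 + 0.03125
    = 36/32 = 1.125
Since 1.125 > 1, Kraft's inequality is NOT satisfied.
A prefix code with these lengths CANNOT exist.

Kraft sum = 1.125. Not satisfied.


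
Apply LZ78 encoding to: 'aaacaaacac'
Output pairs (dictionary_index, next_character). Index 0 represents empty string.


LZ78 encoding steps:
Dictionary: {0: ''}
Step 1: w='' (idx 0), next='a' -> output (0, 'a'), add 'a' as idx 1
Step 2: w='a' (idx 1), next='a' -> output (1, 'a'), add 'aa' as idx 2
Step 3: w='' (idx 0), next='c' -> output (0, 'c'), add 'c' as idx 3
Step 4: w='aa' (idx 2), next='a' -> output (2, 'a'), add 'aaa' as idx 4
Step 5: w='c' (idx 3), next='a' -> output (3, 'a'), add 'ca' as idx 5
Step 6: w='c' (idx 3), end of input -> output (3, '')


Encoded: [(0, 'a'), (1, 'a'), (0, 'c'), (2, 'a'), (3, 'a'), (3, '')]


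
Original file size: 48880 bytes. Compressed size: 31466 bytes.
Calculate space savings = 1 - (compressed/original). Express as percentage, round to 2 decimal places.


ratio = compressed/original = 31466/48880 = 0.64374
savings = 1 - ratio = 1 - 0.64374 = 0.35626
as a percentage: 0.35626 * 100 = 35.63%

Space savings = 1 - 31466/48880 = 35.63%


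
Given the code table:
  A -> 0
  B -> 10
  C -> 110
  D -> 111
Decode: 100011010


Decoding:
10 -> B
0 -> A
0 -> A
110 -> C
10 -> B


Result: BAACB


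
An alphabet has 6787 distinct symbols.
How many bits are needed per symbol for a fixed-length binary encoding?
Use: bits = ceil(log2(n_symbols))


log2(6787) = 12.7286
Bracket: 2^12 = 4096 < 6787 <= 2^13 = 8192
So ceil(log2(6787)) = 13

bits = ceil(log2(6787)) = ceil(12.7286) = 13 bits


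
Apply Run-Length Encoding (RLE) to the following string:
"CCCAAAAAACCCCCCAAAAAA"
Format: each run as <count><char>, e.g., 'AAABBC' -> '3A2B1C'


Scanning runs left to right:
  i=0: run of 'C' x 3 -> '3C'
  i=3: run of 'A' x 6 -> '6A'
  i=9: run of 'C' x 6 -> '6C'
  i=15: run of 'A' x 6 -> '6A'

RLE = 3C6A6C6A


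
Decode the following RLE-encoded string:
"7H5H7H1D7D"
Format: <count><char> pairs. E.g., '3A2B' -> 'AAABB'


Expanding each <count><char> pair:
  7H -> 'HHHHHHH'
  5H -> 'HHHHH'
  7H -> 'HHHHHHH'
  1D -> 'D'
  7D -> 'DDDDDDD'

Decoded = HHHHHHHHHHHHHHHHHHHDDDDDDDD


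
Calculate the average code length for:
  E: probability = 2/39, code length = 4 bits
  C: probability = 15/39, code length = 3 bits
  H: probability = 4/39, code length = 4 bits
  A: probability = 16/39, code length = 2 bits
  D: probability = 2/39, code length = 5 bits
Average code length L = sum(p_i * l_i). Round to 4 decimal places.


Weighted contributions p_i * l_i:
  E: (2/39) * 4 = 8/39
  C: (15/39) * 3 = 45/39
  H: (4/39) * 4 = 16/39
  A: (16/39) * 2 = 32/39
  D: (2/39) * 5 = 10/39
Sum = (8 + 45 + 16 + 32 + 10)/39 = 111/39

L = 111/39 = 2.8462 bits/symbol


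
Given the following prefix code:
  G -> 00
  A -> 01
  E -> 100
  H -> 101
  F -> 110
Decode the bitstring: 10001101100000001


Decoding step by step:
Bits 100 -> E
Bits 01 -> A
Bits 101 -> H
Bits 100 -> E
Bits 00 -> G
Bits 00 -> G
Bits 01 -> A


Decoded message: EAHEGGA


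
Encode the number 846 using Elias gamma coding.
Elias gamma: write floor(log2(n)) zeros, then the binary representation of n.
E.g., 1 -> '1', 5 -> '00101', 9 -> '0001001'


num_bits = floor(log2(846)) + 1 = 10
leading_zeros = num_bits - 1 = 9
binary(846) = 1101001110

Elias gamma(846) = '000000000' + '1101001110' = 0000000001101001110 (19 bits)


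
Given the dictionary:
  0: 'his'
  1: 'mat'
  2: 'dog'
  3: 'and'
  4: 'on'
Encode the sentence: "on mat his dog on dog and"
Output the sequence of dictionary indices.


Look up each word in the dictionary:
  'on' -> 4
  'mat' -> 1
  'his' -> 0
  'dog' -> 2
  'on' -> 4
  'dog' -> 2
  'and' -> 3

Encoded: [4, 1, 0, 2, 4, 2, 3]


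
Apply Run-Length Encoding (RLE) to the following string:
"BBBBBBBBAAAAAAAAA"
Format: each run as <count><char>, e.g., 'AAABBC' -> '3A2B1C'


Scanning runs left to right:
  i=0: run of 'B' x 8 -> '8B'
  i=8: run of 'A' x 9 -> '9A'

RLE = 8B9A


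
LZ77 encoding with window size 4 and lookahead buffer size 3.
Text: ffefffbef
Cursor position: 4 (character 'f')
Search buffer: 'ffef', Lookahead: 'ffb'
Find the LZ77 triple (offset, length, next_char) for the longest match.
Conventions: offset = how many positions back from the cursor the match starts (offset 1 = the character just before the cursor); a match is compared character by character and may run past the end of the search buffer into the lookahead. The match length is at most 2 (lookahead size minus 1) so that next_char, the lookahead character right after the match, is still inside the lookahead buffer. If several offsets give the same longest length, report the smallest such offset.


Try each offset into the search buffer:
  offset=1 (pos 3, char 'f'): match length 2
  offset=2 (pos 2, char 'e'): match length 0
  offset=3 (pos 1, char 'f'): match length 1
  offset=4 (pos 0, char 'f'): match length 2
Longest match has length 2, found at offsets 1, 4; take the smallest, offset 1.
next_char = character at position 4 + 2 = 6 -> 'b'

Best match: offset=1, length=2 (matching 'ff' starting at position 3)
LZ77 triple: (1, 2, 'b')


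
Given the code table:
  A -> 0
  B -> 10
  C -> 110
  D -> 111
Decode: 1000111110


Decoding:
10 -> B
0 -> A
0 -> A
111 -> D
110 -> C


Result: BAADC


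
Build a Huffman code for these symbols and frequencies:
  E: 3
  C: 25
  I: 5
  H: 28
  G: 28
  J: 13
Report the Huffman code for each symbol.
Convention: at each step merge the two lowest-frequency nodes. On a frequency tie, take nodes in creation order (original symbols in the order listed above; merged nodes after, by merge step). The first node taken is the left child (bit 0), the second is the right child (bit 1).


Huffman tree construction:
Step 1: Merge E(3) + I(5) = 8
Step 2: Merge (E+I)(8) + J(13) = 21
Step 3: Merge ((E+I)+J)(21) + C(25) = 46
Step 4: Merge H(28) + G(28) = 56
Step 5: Merge (((E+I)+J)+C)(46) + (H+G)(56) = 102
Read each symbol's code off the tree from the root (left child = 0, right child = 1).

Codes:
  E: 0000 (length 4)
  C: 01 (length 2)
  I: 0001 (length 4)
  H: 10 (length 2)
  G: 11 (length 2)
  J: 001 (length 3)
Average code length: 233/102 = 2.2843 bits/symbol


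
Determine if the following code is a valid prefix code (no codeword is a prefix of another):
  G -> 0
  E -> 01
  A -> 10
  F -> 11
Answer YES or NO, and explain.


Checking each pair (does one codeword prefix another?):
  G='0' vs E='01': prefix -- VIOLATION

NO -- this is NOT a valid prefix code. G (0) is a prefix of E (01).


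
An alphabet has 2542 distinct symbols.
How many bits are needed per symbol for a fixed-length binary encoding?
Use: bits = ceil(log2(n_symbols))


log2(2542) = 11.3117
Bracket: 2^11 = 2048 < 2542 <= 2^12 = 4096
So ceil(log2(2542)) = 12

bits = ceil(log2(2542)) = ceil(11.3117) = 12 bits


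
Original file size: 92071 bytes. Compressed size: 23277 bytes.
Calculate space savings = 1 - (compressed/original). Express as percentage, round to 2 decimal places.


ratio = compressed/original = 23277/92071 = 0.252816
savings = 1 - ratio = 1 - 0.252816 = 0.747184
as a percentage: 0.747184 * 100 = 74.72%

Space savings = 1 - 23277/92071 = 74.72%


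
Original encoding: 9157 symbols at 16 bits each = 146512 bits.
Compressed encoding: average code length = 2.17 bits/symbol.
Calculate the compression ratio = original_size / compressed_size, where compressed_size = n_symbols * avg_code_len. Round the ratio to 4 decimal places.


original_size = n_symbols * orig_bits = 9157 * 16 = 146512 bits
compressed_size = n_symbols * avg_code_len = 9157 * 2.17 = 19870.69 bits
ratio = original_size / compressed_size = 146512 / 19870.69 = 7.3733

Compression ratio = 7.3733


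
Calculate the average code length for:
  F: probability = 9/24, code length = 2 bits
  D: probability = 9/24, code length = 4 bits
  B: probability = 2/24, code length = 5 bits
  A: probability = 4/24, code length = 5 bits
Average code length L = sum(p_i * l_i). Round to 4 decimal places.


Weighted contributions p_i * l_i:
  F: (9/24) * 2 = 18/24
  D: (9/24) * 4 = 36/24
  B: (2/24) * 5 = 10/24
  A: (4/24) * 5 = 20/24
Sum = (18 + 36 + 10 + 20)/24 = 84/24

L = 84/24 = 3.5000 bits/symbol


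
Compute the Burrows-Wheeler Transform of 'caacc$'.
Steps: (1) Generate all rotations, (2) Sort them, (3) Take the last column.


Rotations (sorted):
  0: $caacc -> last char: c
  1: aacc$c -> last char: c
  2: acc$ca -> last char: a
  3: c$caac -> last char: c
  4: caacc$ -> last char: $
  5: cc$caa -> last char: a


BWT = ccac$a


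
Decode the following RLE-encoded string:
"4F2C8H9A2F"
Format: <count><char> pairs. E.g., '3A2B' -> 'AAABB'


Expanding each <count><char> pair:
  4F -> 'FFFF'
  2C -> 'CC'
  8H -> 'HHHHHHHH'
  9A -> 'AAAAAAAAA'
  2F -> 'FF'

Decoded = FFFFCCHHHHHHHHAAAAAAAAAFF


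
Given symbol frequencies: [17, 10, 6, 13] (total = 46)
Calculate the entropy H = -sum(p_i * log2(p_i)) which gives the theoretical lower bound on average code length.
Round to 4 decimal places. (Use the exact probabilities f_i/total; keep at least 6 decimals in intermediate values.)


Per-symbol terms -p_i * log2(p_i) with p_i = f_i/46:
  p = 17/46 = 0.369565: log2(p) = -1.436099, -p*log2(p) = 0.530732
  p = 10/46 = 0.217391: log2(p) = -2.201634, -p*log2(p) = 0.478616
  p = 6/46 = 0.130435: log2(p) = -2.938599, -p*log2(p) = 0.383296
  p = 13/46 = 0.282609: log2(p) = -1.823122, -p*log2(p) = 0.515230
H = 0.530732 + 0.478616 + 0.383296 + 0.515230 = 1.907874

H = 1.9079 bits/symbol


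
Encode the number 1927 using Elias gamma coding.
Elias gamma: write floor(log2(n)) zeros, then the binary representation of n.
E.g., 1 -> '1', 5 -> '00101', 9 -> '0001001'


num_bits = floor(log2(1927)) + 1 = 11
leading_zeros = num_bits - 1 = 10
binary(1927) = 11110000111

Elias gamma(1927) = '0000000000' + '11110000111' = 000000000011110000111 (21 bits)


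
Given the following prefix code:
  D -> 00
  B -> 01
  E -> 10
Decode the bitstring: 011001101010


Decoding step by step:
Bits 01 -> B
Bits 10 -> E
Bits 01 -> B
Bits 10 -> E
Bits 10 -> E
Bits 10 -> E


Decoded message: BEBEEE


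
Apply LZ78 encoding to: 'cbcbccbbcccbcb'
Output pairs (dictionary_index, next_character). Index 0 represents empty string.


LZ78 encoding steps:
Dictionary: {0: ''}
Step 1: w='' (idx 0), next='c' -> output (0, 'c'), add 'c' as idx 1
Step 2: w='' (idx 0), next='b' -> output (0, 'b'), add 'b' as idx 2
Step 3: w='c' (idx 1), next='b' -> output (1, 'b'), add 'cb' as idx 3
Step 4: w='c' (idx 1), next='c' -> output (1, 'c'), add 'cc' as idx 4
Step 5: w='b' (idx 2), next='b' -> output (2, 'b'), add 'bb' as idx 5
Step 6: w='cc' (idx 4), next='c' -> output (4, 'c'), add 'ccc' as idx 6
Step 7: w='b' (idx 2), next='c' -> output (2, 'c'), add 'bc' as idx 7
Step 8: w='b' (idx 2), end of input -> output (2, '')


Encoded: [(0, 'c'), (0, 'b'), (1, 'b'), (1, 'c'), (2, 'b'), (4, 'c'), (2, 'c'), (2, '')]


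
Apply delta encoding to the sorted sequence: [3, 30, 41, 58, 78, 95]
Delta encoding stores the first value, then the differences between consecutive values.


First value: 3
Deltas:
  30 - 3 = 27
  41 - 30 = 11
  58 - 41 = 17
  78 - 58 = 20
  95 - 78 = 17


Delta encoded: [3, 27, 11, 17, 20, 17]


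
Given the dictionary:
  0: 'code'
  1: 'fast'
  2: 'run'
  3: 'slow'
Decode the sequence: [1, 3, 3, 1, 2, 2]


Look up each index in the dictionary:
  1 -> 'fast'
  3 -> 'slow'
  3 -> 'slow'
  1 -> 'fast'
  2 -> 'run'
  2 -> 'run'

Decoded: "fast slow slow fast run run"


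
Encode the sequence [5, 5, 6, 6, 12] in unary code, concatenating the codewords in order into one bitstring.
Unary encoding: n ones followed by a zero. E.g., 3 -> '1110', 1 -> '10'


Encode each number as n ones followed by a terminating 0:
  5 -> 111110 (6 bits)
  5 -> 111110 (6 bits)
  6 -> 1111110 (7 bits)
  6 -> 1111110 (7 bits)
  12 -> 1111111111110 (13 bits)
Total length = 6 + 6 + 7 + 7 + 13 = 39 bits.

Unary([5, 5, 6, 6, 12]) = 111110111110111111011111101111111111110 (39 bits)


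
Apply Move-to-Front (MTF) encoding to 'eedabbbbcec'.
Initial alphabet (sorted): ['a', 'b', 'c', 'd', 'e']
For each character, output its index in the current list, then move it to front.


MTF encoding:
'e': index 4 in ['a', 'b', 'c', 'd', 'e'] -> ['e', 'a', 'b', 'c', 'd']
'e': index 0 in ['e', 'a', 'b', 'c', 'd'] -> ['e', 'a', 'b', 'c', 'd']
'd': index 4 in ['e', 'a', 'b', 'c', 'd'] -> ['d', 'e', 'a', 'b', 'c']
'a': index 2 in ['d', 'e', 'a', 'b', 'c'] -> ['a', 'd', 'e', 'b', 'c']
'b': index 3 in ['a', 'd', 'e', 'b', 'c'] -> ['b', 'a', 'd', 'e', 'c']
'b': index 0 in ['b', 'a', 'd', 'e', 'c'] -> ['b', 'a', 'd', 'e', 'c']
'b': index 0 in ['b', 'a', 'd', 'e', 'c'] -> ['b', 'a', 'd', 'e', 'c']
'b': index 0 in ['b', 'a', 'd', 'e', 'c'] -> ['b', 'a', 'd', 'e', 'c']
'c': index 4 in ['b', 'a', 'd', 'e', 'c'] -> ['c', 'b', 'a', 'd', 'e']
'e': index 4 in ['c', 'b', 'a', 'd', 'e'] -> ['e', 'c', 'b', 'a', 'd']
'c': index 1 in ['e', 'c', 'b', 'a', 'd'] -> ['c', 'e', 'b', 'a', 'd']


Output: [4, 0, 4, 2, 3, 0, 0, 0, 4, 4, 1]
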